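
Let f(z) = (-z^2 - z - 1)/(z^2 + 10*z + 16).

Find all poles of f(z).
{-8, -2}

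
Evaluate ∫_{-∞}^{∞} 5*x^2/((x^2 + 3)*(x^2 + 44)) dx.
Let f(z) = 5*z^2/((z^2 + 3)*(z^2 + 44)). The denominator has no real zeros and deg Q - deg P = 2 ≥ 2, so the integral of f over the upper semicircle |z| = R tends to 0 as R → ∞. Closing the contour in the upper half-plane,
  ∫_{-∞}^{∞} f(x) dx = 2πi · Σ Res(f, z_k)  over the poles with Im z_k > 0.

Zeros of the denominator: z^2 + 3 = 0 gives z = ±sqrt(3)*I; z^2 + 44 = 0 gives z = ±2*sqrt(11)*I.
Upper half-plane: z = 2*sqrt(11)*I, z = sqrt(3)*I (simple).

Each pole is a simple zero of Q(z) = z^4 + 47*z^2 + 132, so Res(f, z₀) = P(z₀)/Q'(z₀) with P(z) = 5*z^2, Q'(z) = 4*z^3 + 94*z:
  Res(f, 2*sqrt(11)*I) = (-220)/(-164*sqrt(11)*I) = -5*sqrt(11)*I/41
  Res(f, sqrt(3)*I) = (-15)/(82*sqrt(3)*I) = 5*sqrt(3)*I/82

Sum of residues: 5*I*(-2*sqrt(11) + sqrt(3))/82
∫_{-∞}^{∞} f(x) dx = 2πi · (5*I*(-2*sqrt(11) + sqrt(3))/82) = 5*pi*(-sqrt(3) + 2*sqrt(11))/41

Final answer: 5*pi*(-sqrt(3) + 2*sqrt(11))/41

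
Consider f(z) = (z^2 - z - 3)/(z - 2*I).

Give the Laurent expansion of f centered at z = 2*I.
Put w = z - (2*I), i.e. z = w + 2*I. The denominator is w, so it suffices to rewrite the numerator in powers of w.

P(z) = z^2 - z - 3
P(w + 2*I) = -7 - 2*I + (-1 + 4*I)*w + w^2

Dividing each term by w:
  f = (-7 - 2*I)/w - 1 + 4*I + w

Substituting back w = z - 2*I:
  f(z) = (-7 - 2*I)/(z - 2*I) - 1 + 4*I + (z - 2*I)

The series is finite because the numerator is a polynomial; the negative powers form the principal part, and the coefficient of 1/(z - 2*I) gives Res(f, 2*I) = -7 - 2*I.

Final answer: (-7 - 2*I)/(z - 2*I) - 1 + 4*I + (z - 2*I)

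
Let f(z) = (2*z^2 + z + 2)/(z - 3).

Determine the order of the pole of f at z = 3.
Factor the denominator:
  z - 3 = (z - 3)

The numerator P(z) = 2*z^2 + z + 2 has P(3) = 23 ≠ 0, so no factor of (z - 3) cancels.
Near z = 3 we can therefore write f(z) = g(z)/(z - 3) with g analytic at 3 and g(3) ≠ 0 (g is just the numerator).

Hence z = 3 is a pole of order 1.

Final answer: 1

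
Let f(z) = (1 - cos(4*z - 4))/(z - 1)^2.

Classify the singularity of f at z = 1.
removable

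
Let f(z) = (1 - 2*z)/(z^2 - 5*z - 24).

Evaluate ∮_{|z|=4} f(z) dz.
-14*I*pi/11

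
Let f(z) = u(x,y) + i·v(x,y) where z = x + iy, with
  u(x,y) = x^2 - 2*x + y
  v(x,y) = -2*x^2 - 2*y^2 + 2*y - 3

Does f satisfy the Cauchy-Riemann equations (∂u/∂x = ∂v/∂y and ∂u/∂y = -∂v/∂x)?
∂u/∂x = 2*x - 2
∂v/∂y = 2 - 4*y
∂u/∂y = 1
∂v/∂x = -4*x
∂u/∂x ≠ ∂v/∂y and ∂u/∂y ≠ -∂v/∂x; the Cauchy-Riemann equations are not satisfied, so f is not analytic.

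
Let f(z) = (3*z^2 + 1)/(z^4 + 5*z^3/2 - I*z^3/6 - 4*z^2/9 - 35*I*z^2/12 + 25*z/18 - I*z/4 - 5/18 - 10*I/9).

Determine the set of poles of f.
{-3 - 2*I/3, -2*I/3, I/2, 1/2 + I}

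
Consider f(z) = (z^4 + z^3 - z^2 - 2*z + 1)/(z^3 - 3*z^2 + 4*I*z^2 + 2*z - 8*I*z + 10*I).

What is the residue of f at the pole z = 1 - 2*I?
Write f(z) = P(z)/Q(z) with P(z) = z^4 + z^3 - z^2 - 2*z + 1 and Q(z) = z^3 - 3*z^2 + 4*I*z^2 + 2*z - 8*I*z + 10*I.
The denominator factors as Q(z) = (z - 1 + 3*I)*(z - 1 - I)*(z - 1 + 2*I), so z = 1 - 2*I is a simple zero of Q and P is analytic there; z = 1 - 2*I is therefore a simple pole and
  Res(f, z₀) = P(z₀)/Q'(z₀).

Q'(z) = 3*z^2 - 6*z + 8*I*z + 2 - 8*I, so Q'(1 - 2*I) = 3.
P(1 - 2*I) = -16 + 34*I.

Res(f, 1 - 2*I) = (-16 + 34*I)/(3) = -16/3 + 34*I/3

Final answer: -16/3 + 34*I/3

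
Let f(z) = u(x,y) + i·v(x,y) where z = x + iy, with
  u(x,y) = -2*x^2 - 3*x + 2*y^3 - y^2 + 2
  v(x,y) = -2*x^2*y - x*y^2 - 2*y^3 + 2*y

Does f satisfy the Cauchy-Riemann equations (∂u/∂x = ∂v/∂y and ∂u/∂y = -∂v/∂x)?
∂u/∂x = -4*x - 3
∂v/∂y = -2*x^2 - 2*x*y - 6*y^2 + 2
∂u/∂y = 6*y^2 - 2*y
∂v/∂x = -4*x*y - y^2
∂u/∂x ≠ ∂v/∂y and ∂u/∂y ≠ -∂v/∂x; the Cauchy-Riemann equations are not satisfied, so f is not analytic.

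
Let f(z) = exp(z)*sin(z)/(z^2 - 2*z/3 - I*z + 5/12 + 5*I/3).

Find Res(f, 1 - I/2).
Write f(z) = P(z)/Q(z) with P(z) = exp(z)*sin(z) and Q(z) = z^2 - 2*z/3 - I*z + 5/12 + 5*I/3.
The denominator factors as Q(z) = (z + 1/3 - 3*I/2)*(z - 1 + I/2), so z = 1 - I/2 is a simple zero of Q and P is analytic there; z = 1 - I/2 is therefore a simple pole and
  Res(f, z₀) = P(z₀)/Q'(z₀).

Q'(z) = 2*z - 2/3 - I, so Q'(1 - I/2) = 4/3 - 2*I.
P(1 - I/2) = exp(1 - I/2)*sin(1 - I/2).

Res(f, 1 - I/2) = (exp(1 - I/2)*sin(1 - I/2))/(4/3 - 2*I) = (3/13 + 9*I/26)*exp(1 - I/2)*sin(1 - I/2)

Final answer: (3/13 + 9*I/26)*exp(1 - I/2)*sin(1 - I/2)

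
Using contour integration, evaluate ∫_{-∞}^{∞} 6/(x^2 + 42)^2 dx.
sqrt(42)*pi/588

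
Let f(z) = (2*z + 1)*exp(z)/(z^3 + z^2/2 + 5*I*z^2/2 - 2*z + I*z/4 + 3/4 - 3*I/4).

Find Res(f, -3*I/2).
(4/5 + 8*I/5)*exp(-3*I/2)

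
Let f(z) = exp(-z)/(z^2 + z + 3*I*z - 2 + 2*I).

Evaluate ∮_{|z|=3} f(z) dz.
By the residue theorem, ∮_C f(z) dz = 2πi · (sum of the residues of f at the poles inside |z| = 3).

The denominator factors as (z + 1 + I)*(z + 2*I), so the singularities of f are simple poles at z = -1 - I, z = -2*I.
  |-1 - I|² = 2 < 9 = 3², so this pole is inside the contour.
  |-2*I|² = 4 < 9 = 3², so this pole is inside the contour.

With P(z) = exp(-z) and Q(z) = z^2 + z + 3*I*z - 2 + 2*I, each pole is simple, so Res(f, z₀) = P(z₀)/Q'(z₀) with Q'(z) = 2*z + 1 + 3*I.
  Res(f, -1 - I) = P(-1 - I)/Q'(-1 - I) = (exp(1 + I))/(-1 + I) = (-1/2 - I/2)*exp(1 + I)
  Res(f, -2*I) = P(-2*I)/Q'(-2*I) = (exp(2*I))/(1 - I) = (1/2 + I/2)*exp(2*I)

Sum of residues inside C: (-1/2 - I/2)*exp(1 + I) + (1/2 + I/2)*exp(2*I)
∮_C f(z) dz = 2πi · ((-1/2 - I/2)*exp(1 + I) + (1/2 + I/2)*exp(2*I)) = pi*(-1 + I)*exp(2*I) + pi*(1 - I)*exp(1 + I)

Final answer: pi*(-1 + I)*exp(2*I) + pi*(1 - I)*exp(1 + I)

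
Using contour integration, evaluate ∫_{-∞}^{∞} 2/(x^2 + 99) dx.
Let f(z) = 2/(z^2 + 99). The denominator has no real zeros and deg Q - deg P = 2 ≥ 2, so the integral of f over the upper semicircle |z| = R tends to 0 as R → ∞. Closing the contour in the upper half-plane,
  ∫_{-∞}^{∞} f(x) dx = 2πi · Σ Res(f, z_k)  over the poles with Im z_k > 0.

Zeros of the denominator: z^2 + 99 = 0 gives z = ±3*sqrt(11)*I.
Upper half-plane: z = 3*sqrt(11)*I (simple).

Each pole is a simple zero of Q(z) = z^2 + 99, so Res(f, z₀) = P(z₀)/Q'(z₀) with P(z) = 2, Q'(z) = 2*z:
  Res(f, 3*sqrt(11)*I) = (2)/(6*sqrt(11)*I) = -sqrt(11)*I/33

∫_{-∞}^{∞} f(x) dx = 2πi · (-sqrt(11)*I/33) = 2*sqrt(11)*pi/33

Final answer: 2*sqrt(11)*pi/33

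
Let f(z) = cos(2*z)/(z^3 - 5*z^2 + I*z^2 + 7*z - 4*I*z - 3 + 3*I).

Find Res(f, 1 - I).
Write f(z) = P(z)/Q(z) with P(z) = cos(2*z) and Q(z) = z^3 - 5*z^2 + I*z^2 + 7*z - 4*I*z - 3 + 3*I.
The denominator factors as Q(z) = (z - 1)*(z - 3)*(z - 1 + I), so z = 1 - I is a simple zero of Q and P is analytic there; z = 1 - I is therefore a simple pole and
  Res(f, z₀) = P(z₀)/Q'(z₀).

Q'(z) = 3*z^2 - 10*z + 2*I*z + 7 - 4*I, so Q'(1 - I) = -1 + 2*I.
P(1 - I) = cos(2 - 2*I).

Res(f, 1 - I) = (cos(2 - 2*I))/(-1 + 2*I) = (-1/5 - 2*I/5)*cos(2 - 2*I)

Final answer: (-1/5 - 2*I/5)*cos(2 - 2*I)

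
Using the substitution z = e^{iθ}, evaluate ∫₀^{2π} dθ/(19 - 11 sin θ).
Call the integral J. The integrand is 2π-periodic and we integrate over a full period, so shifting θ does not change the value (θ → θ + π/2 turns sin θ into cos θ; θ → θ + π flips the sign of the trig term). Hence
  J = ∫₀^{2π} dθ/(19 + 11 cos θ).
Put z = e^{iθ}: then cos θ = (z + 1/z)/2, dθ = dz/(iz), and z runs once counterclockwise around |z| = 1:
  J = ∮_{|z|=1} 1/(19 + 11*(z + 1/z)/2) · dz/(iz) = (2/i) ∮_{|z|=1} dz/(11*z^2 + 38*z + 11).
The roots of 11*z^2 + 38*z + 11 are z = (-19 ± sqrt(19^2 - 11^2))/11, with sqrt(240) = 4*sqrt(15); their product is 1, so only z₊ = -19/11 + 4*sqrt(15)/11 lies inside the unit circle (z₋ = -19/11 - 4*sqrt(15)/11 lies outside).
z₊ is a simple zero of q(z) = 11*z^2 + 38*z + 11, so Res(1/q, z₊) = 1/q'(z₊) with q'(z) = 22*z + 38; and q'(z₊) = 11*(z₊ - z₋) = 8*sqrt(15).
Therefore J = (2/i) · 2πi · 1/(8*sqrt(15)) = 2*pi/(4*sqrt(15)) = sqrt(15)*pi/30

Final answer: sqrt(15)*pi/30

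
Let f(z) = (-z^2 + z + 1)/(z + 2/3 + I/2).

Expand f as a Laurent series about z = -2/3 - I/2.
Put w = z - (-2/3 - I/2), i.e. z = w - 2/3 - I/2. The denominator is w, so it suffices to rewrite the numerator in powers of w.

P(z) = -z^2 + z + 1
P(w - 2/3 - I/2) = 5/36 - 7*I/6 + (7/3 + I)*w - w^2

Dividing each term by w:
  f = (5/36 - 7*I/6)/w + 7/3 + I - w

Substituting back w = z + 2/3 + I/2:
  f(z) = (5/36 - 7*I/6)/(z + 2/3 + I/2) + 7/3 + I - (z + 2/3 + I/2)

The series is finite because the numerator is a polynomial; the negative powers form the principal part, and the coefficient of 1/(z + 2/3 + I/2) gives Res(f, -2/3 - I/2) = 5/36 - 7*I/6.

Final answer: (5/36 - 7*I/6)/(z + 2/3 + I/2) + 7/3 + I - (z + 2/3 + I/2)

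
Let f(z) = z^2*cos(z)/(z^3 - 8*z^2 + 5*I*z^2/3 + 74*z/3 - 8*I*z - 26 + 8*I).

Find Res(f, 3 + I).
(3/26 - 27*I/13)*cos(3 + I)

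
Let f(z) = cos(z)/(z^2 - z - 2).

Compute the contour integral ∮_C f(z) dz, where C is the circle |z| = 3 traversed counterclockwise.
-2*I*pi*cos(1)/3 + 2*I*pi*cos(2)/3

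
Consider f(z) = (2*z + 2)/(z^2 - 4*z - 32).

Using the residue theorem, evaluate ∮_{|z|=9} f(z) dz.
By the residue theorem, ∮_C f(z) dz = 2πi · (sum of the residues of f at the poles inside |z| = 9).

The denominator factors as (z - 8)*(z + 4), so the singularities of f are simple poles at z = 8, z = -4.
  |8|² = 64 < 81 = 9², so this pole is inside the contour.
  |-4|² = 16 < 81 = 9², so this pole is inside the contour.

With P(z) = 2*z + 2 and Q(z) = z^2 - 4*z - 32, each pole is simple, so Res(f, z₀) = P(z₀)/Q'(z₀) with Q'(z) = 2*z - 4.
  Res(f, 8) = P(8)/Q'(8) = (18)/(12) = 3/2
  Res(f, -4) = P(-4)/Q'(-4) = (-6)/(-12) = 1/2

Sum of residues inside C: 2
∮_C f(z) dz = 2πi · (2) = 4*I*pi

Final answer: 4*I*pi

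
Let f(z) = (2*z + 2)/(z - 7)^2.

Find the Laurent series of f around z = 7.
Put w = z - (7), i.e. z = w + 7. The denominator is w^2, so it suffices to rewrite the numerator in powers of w.

P(z) = 2*z + 2
P(w + 7) = 16 + 2*w

Dividing each term by w^2:
  f = 16/w^2 + 2/w

Substituting back w = z - 7:
  f(z) = 16/(z - 7)^2 + 2/(z - 7)

The series is finite because the numerator is a polynomial; the negative powers form the principal part, and the coefficient of 1/(z - 7) gives Res(f, 7) = 2.

Final answer: 16/(z - 7)^2 + 2/(z - 7)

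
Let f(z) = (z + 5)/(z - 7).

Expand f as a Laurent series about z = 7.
Put w = z - (7), i.e. z = w + 7. The denominator is w, so it suffices to rewrite the numerator in powers of w.

P(z) = z + 5
P(w + 7) = 12 + w

Dividing each term by w:
  f = 12/w + 1

Substituting back w = z - 7:
  f(z) = 12/(z - 7) + 1

The series is finite because the numerator is a polynomial; the negative powers form the principal part, and the coefficient of 1/(z - 7) gives Res(f, 7) = 12.

Final answer: 12/(z - 7) + 1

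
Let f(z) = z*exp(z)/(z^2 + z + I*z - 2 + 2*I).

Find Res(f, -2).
Write f(z) = P(z)/Q(z) with P(z) = z*exp(z) and Q(z) = z^2 + z + I*z - 2 + 2*I.
The denominator factors as Q(z) = (z - 1 + I)*(z + 2), so z = -2 is a simple zero of Q and P is analytic there; z = -2 is therefore a simple pole and
  Res(f, z₀) = P(z₀)/Q'(z₀).

Q'(z) = 2*z + 1 + I, so Q'(-2) = -3 + I.
P(-2) = -2*exp(-2).

Res(f, -2) = (-2*exp(-2))/(-3 + I) = (3/5 + I/5)*exp(-2)

Final answer: (3/5 + I/5)*exp(-2)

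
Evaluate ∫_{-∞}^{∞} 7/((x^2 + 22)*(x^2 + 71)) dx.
Let f(z) = 7/((z^2 + 22)*(z^2 + 71)). The denominator has no real zeros and deg Q - deg P = 4 ≥ 2, so the integral of f over the upper semicircle |z| = R tends to 0 as R → ∞. Closing the contour in the upper half-plane,
  ∫_{-∞}^{∞} f(x) dx = 2πi · Σ Res(f, z_k)  over the poles with Im z_k > 0.

Zeros of the denominator: z^2 + 71 = 0 gives z = ±sqrt(71)*I; z^2 + 22 = 0 gives z = ±sqrt(22)*I.
Upper half-plane: z = sqrt(22)*I, z = sqrt(71)*I (simple).

Each pole is a simple zero of Q(z) = z^4 + 93*z^2 + 1562, so Res(f, z₀) = P(z₀)/Q'(z₀) with P(z) = 7, Q'(z) = 4*z^3 + 186*z:
  Res(f, sqrt(22)*I) = (7)/(98*sqrt(22)*I) = -sqrt(22)*I/308
  Res(f, sqrt(71)*I) = (7)/(-98*sqrt(71)*I) = sqrt(71)*I/994

Sum of residues: I*(-sqrt(22)/308 + sqrt(71)/994)
∫_{-∞}^{∞} f(x) dx = 2πi · (I*(-sqrt(22)/308 + sqrt(71)/994)) = pi*(-22*sqrt(71) + 71*sqrt(22))/10934

Final answer: pi*(-22*sqrt(71) + 71*sqrt(22))/10934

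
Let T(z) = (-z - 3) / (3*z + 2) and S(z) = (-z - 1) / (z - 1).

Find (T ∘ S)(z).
(T ∘ S)(z) = T(S(z)) = ((-1)*S(z) + (-3))/((3)*S(z) + (2)). Multiply numerator and denominator by z - 1:
  numerator:   (-1)*(-z - 1) + (-3)*(z - 1) = -2*z + 4
  denominator: (3)*(-z - 1) + (2)*(z - 1) = -z - 5
(T ∘ S)(z) = (-2*z + 4)/(-z - 5) = (2*z - 4)/(z + 5)

Final answer: (2*z - 4)/(z + 5)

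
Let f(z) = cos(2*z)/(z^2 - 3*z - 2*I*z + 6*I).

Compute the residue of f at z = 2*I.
Write f(z) = P(z)/Q(z) with P(z) = cos(2*z) and Q(z) = z^2 - 3*z - 2*I*z + 6*I.
The denominator factors as Q(z) = (z - 2*I)*(z - 3), so z = 2*I is a simple zero of Q and P is analytic there; z = 2*I is therefore a simple pole and
  Res(f, z₀) = P(z₀)/Q'(z₀).

Q'(z) = 2*z - 3 - 2*I, so Q'(2*I) = -3 + 2*I.
P(2*I) = cosh(4).

Res(f, 2*I) = (cosh(4))/(-3 + 2*I) = (-3/13 - 2*I/13)*cosh(4)

Final answer: (-3/13 - 2*I/13)*cosh(4)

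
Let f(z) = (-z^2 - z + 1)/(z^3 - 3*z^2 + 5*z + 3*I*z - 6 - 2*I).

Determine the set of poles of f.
The singularities of f are the zeros of the denominator. Factoring,
  z^3 - 3*z^2 + 5*z + 3*I*z - 6 - 2*I = (z - 1 + I)*(z - 2 + I)*(z - 2*I)
so the candidates are z = 1 - I, z = 2 - I, z = 2*I.

Check the numerator P(z) = -z^2 - z + 1 at each one:
  P(1 - I) = 3*I ≠ 0, so z = 1 - I is a (simple) pole.
  P(2 - I) = -4 + 5*I ≠ 0, so z = 2 - I is a (simple) pole.
  P(2*I) = 5 - 2*I ≠ 0, so z = 2*I is a (simple) pole.

Poles of f: {2*I, 1 - I, 2 - I}

Final answer: {2*I, 1 - I, 2 - I}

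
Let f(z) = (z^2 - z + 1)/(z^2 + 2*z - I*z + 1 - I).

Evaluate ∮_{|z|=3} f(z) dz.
pi*(-2 - 6*I)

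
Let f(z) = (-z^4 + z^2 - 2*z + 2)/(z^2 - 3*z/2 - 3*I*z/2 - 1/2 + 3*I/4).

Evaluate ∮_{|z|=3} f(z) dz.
By the residue theorem, ∮_C f(z) dz = 2πi · (sum of the residues of f at the poles inside |z| = 3).

The denominator factors as (z - 3/2 - I)*(z - I/2), so the singularities of f are simple poles at z = 3/2 + I, z = I/2.
  |3/2 + I|² = 13/4 < 9 = 3², so this pole is inside the contour.
  |I/2|² = 1/4 < 9 = 3², so this pole is inside the contour.

With P(z) = -z^4 + z^2 - 2*z + 2 and Q(z) = z^2 - 3*z/2 - 3*I*z/2 - 1/2 + 3*I/4, each pole is simple, so Res(f, z₀) = P(z₀)/Q'(z₀) with Q'(z) = 2*z - 3/2 - 3*I/2.
  Res(f, 3/2 + I) = P(3/2 + I)/Q'(3/2 + I) = (123/16 - 13*I/2)/(3/2 + I/2) = 53/16 - 87*I/16
  Res(f, I/2) = P(I/2)/Q'(I/2) = (27/16 - I)/(-3/2 - I/2) = -13/16 + 15*I/16

Sum of residues inside C: 5/2 - 9*I/2
∮_C f(z) dz = 2πi · (5/2 - 9*I/2) = pi*(9 + 5*I)

Final answer: pi*(9 + 5*I)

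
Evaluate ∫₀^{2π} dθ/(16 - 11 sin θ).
Call the integral J. The integrand is 2π-periodic and we integrate over a full period, so shifting θ does not change the value (θ → θ + π/2 turns sin θ into cos θ; θ → θ + π flips the sign of the trig term). Hence
  J = ∫₀^{2π} dθ/(16 + 11 cos θ).
Put z = e^{iθ}: then cos θ = (z + 1/z)/2, dθ = dz/(iz), and z runs once counterclockwise around |z| = 1:
  J = ∮_{|z|=1} 1/(16 + 11*(z + 1/z)/2) · dz/(iz) = (2/i) ∮_{|z|=1} dz/(11*z^2 + 32*z + 11).
The roots of 11*z^2 + 32*z + 11 are z = (-16 ± sqrt(16^2 - 11^2))/11, with sqrt(135) = 3*sqrt(15); their product is 1, so only z₊ = -16/11 + 3*sqrt(15)/11 lies inside the unit circle (z₋ = -16/11 - 3*sqrt(15)/11 lies outside).
z₊ is a simple zero of q(z) = 11*z^2 + 32*z + 11, so Res(1/q, z₊) = 1/q'(z₊) with q'(z) = 22*z + 32; and q'(z₊) = 11*(z₊ - z₋) = 6*sqrt(15).
Therefore J = (2/i) · 2πi · 1/(6*sqrt(15)) = 2*pi/(3*sqrt(15)) = 2*sqrt(15)*pi/45

Final answer: 2*sqrt(15)*pi/45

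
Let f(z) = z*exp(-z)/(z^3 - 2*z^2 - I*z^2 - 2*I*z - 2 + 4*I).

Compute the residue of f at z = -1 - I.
Write f(z) = P(z)/Q(z) with P(z) = z*exp(-z) and Q(z) = z^3 - 2*z^2 - I*z^2 - 2*I*z - 2 + 4*I.
The denominator factors as Q(z) = (z - 1 - I)*(z - 2 - I)*(z + 1 + I), so z = -1 - I is a simple zero of Q and P is analytic there; z = -1 - I is therefore a simple pole and
  Res(f, z₀) = P(z₀)/Q'(z₀).

Q'(z) = 3*z^2 - 4*z - 2*I*z - 2*I, so Q'(-1 - I) = 2 + 10*I.
P(-1 - I) = (-1 - I)*exp(1 + I).

Res(f, -1 - I) = ((-1 - I)*exp(1 + I))/(2 + 10*I) = (-3/26 + I/13)*exp(1 + I)

Final answer: (-3/26 + I/13)*exp(1 + I)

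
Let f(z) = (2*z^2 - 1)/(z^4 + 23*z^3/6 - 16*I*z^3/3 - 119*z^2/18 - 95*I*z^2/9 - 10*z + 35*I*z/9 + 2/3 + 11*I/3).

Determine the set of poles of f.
{-3 + 3*I, -1 + I, -1/3 + 2*I/3, 1/2 + 2*I/3}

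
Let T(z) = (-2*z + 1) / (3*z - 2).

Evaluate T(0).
Substitute z = 0:
  numerator:   -2*(0) + 1 = 1
  denominator: 3*(0) - 2 = -2
T(0) = (1)/(-2) = -1/2

Final answer: -1/2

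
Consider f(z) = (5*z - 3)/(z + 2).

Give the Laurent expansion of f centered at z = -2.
Put w = z - (-2), i.e. z = w - 2. The denominator is w, so it suffices to rewrite the numerator in powers of w.

P(z) = 5*z - 3
P(w - 2) = -13 + 5*w

Dividing each term by w:
  f = -13/w + 5

Substituting back w = z + 2:
  f(z) = -13/(z + 2) + 5

The series is finite because the numerator is a polynomial; the negative powers form the principal part, and the coefficient of 1/(z + 2) gives Res(f, -2) = -13.

Final answer: -13/(z + 2) + 5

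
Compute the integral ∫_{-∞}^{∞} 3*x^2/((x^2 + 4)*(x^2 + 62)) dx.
Let f(z) = 3*z^2/((z^2 + 4)*(z^2 + 62)). The denominator has no real zeros and deg Q - deg P = 2 ≥ 2, so the integral of f over the upper semicircle |z| = R tends to 0 as R → ∞. Closing the contour in the upper half-plane,
  ∫_{-∞}^{∞} f(x) dx = 2πi · Σ Res(f, z_k)  over the poles with Im z_k > 0.

Zeros of the denominator: z^2 + 4 = 0 gives z = ±2*I; z^2 + 62 = 0 gives z = ±sqrt(62)*I.
Upper half-plane: z = 2*I, z = sqrt(62)*I (simple).

Each pole is a simple zero of Q(z) = z^4 + 66*z^2 + 248, so Res(f, z₀) = P(z₀)/Q'(z₀) with P(z) = 3*z^2, Q'(z) = 4*z^3 + 132*z:
  Res(f, 2*I) = (-12)/(232*I) = 3*I/58
  Res(f, sqrt(62)*I) = (-186)/(-116*sqrt(62)*I) = -3*sqrt(62)*I/116

Sum of residues: 3*I*(2 - sqrt(62))/116
∫_{-∞}^{∞} f(x) dx = 2πi · (3*I*(2 - sqrt(62))/116) = 3*pi*(-2 + sqrt(62))/58

Final answer: 3*pi*(-2 + sqrt(62))/58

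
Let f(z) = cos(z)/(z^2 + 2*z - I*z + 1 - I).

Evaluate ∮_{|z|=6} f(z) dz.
-2*pi*cos(1) + 2*pi*cos(1 - I)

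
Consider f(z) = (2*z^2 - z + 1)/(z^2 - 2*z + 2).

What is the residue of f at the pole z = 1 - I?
Write f(z) = P(z)/Q(z) with P(z) = 2*z^2 - z + 1 and Q(z) = z^2 - 2*z + 2.
The denominator factors as Q(z) = (z - 1 + I)*(z - 1 - I), so z = 1 - I is a simple zero of Q and P is analytic there; z = 1 - I is therefore a simple pole and
  Res(f, z₀) = P(z₀)/Q'(z₀).

Q'(z) = 2*z - 2, so Q'(1 - I) = -2*I.
P(1 - I) = -3*I.

Res(f, 1 - I) = (-3*I)/(-2*I) = 3/2

Final answer: 3/2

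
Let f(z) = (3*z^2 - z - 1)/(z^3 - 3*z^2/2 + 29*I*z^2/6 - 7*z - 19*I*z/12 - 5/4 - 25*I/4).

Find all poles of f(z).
{-1 - I/3, 1 - 3*I/2, 3/2 - 3*I}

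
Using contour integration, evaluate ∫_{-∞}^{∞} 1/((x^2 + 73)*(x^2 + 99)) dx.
pi*(-73*sqrt(11) + 33*sqrt(73))/62634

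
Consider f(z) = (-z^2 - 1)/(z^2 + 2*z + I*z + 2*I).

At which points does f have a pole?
The singularities of f are the zeros of the denominator. Factoring,
  z^2 + 2*z + I*z + 2*I = (z + I)*(z + 2)
so the candidates are z = -I, z = -2.

Check the numerator P(z) = -z^2 - 1 at each one:
  P(-I) = 0, so the factor (z + I) cancels and z = -I is only a removable singularity, not a pole.
  P(-2) = -5 ≠ 0, so z = -2 is a (simple) pole.

Poles of f: {-2}

Final answer: {-2}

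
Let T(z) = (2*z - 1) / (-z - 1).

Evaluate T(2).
-1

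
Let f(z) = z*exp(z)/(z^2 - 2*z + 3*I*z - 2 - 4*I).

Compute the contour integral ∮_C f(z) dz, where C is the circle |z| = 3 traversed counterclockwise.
pi*(8/5 + 6*I/5)*exp(2 - I) + pi*(-8/5 + 4*I/5)*exp(-2*I)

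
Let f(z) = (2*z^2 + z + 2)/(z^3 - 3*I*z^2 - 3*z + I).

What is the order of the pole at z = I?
Factor the denominator:
  z^3 - 3*I*z^2 - 3*z + I = (z - I)^3

The numerator P(z) = 2*z^2 + z + 2 has P(I) = I ≠ 0, so no factor of (z - I) cancels.
Near z = I we can therefore write f(z) = g(z)/(z - I)^3 with g analytic at I and g(I) ≠ 0 (g is just the numerator).

Hence z = I is a pole of order 3.

Final answer: 3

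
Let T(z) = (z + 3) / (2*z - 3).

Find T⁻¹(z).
Set w = T(z) = (z + 3) / (2*z - 3) and solve for z:
  w*(2*z - 3) = z + 3
  -3*w + z*(2*w - 1) - 3 = 0
  z*(2*w - 1) = 3*w + 3
  z = (-3*w - 3)/(1 - 2*w)
Renaming the variable, T⁻¹(z) = (-3*z - 3)/(-2*z + 1) = (3*z + 3)/(2*z - 1).
(Check: ad - bc = -9 ≠ 0, so T is invertible.)

Final answer: (3*z + 3)/(2*z - 1)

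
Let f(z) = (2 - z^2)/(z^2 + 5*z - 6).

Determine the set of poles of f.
The singularities of f are the zeros of the denominator. Factoring,
  z^2 + 5*z - 6 = (z + 6)*(z - 1)
so the candidates are z = -6, z = 1.

Check the numerator P(z) = 2 - z^2 at each one:
  P(-6) = -34 ≠ 0, so z = -6 is a (simple) pole.
  P(1) = 1 ≠ 0, so z = 1 is a (simple) pole.

Poles of f: {-6, 1}

Final answer: {-6, 1}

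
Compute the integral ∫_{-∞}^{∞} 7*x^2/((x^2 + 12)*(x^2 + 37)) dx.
Let f(z) = 7*z^2/((z^2 + 12)*(z^2 + 37)). The denominator has no real zeros and deg Q - deg P = 2 ≥ 2, so the integral of f over the upper semicircle |z| = R tends to 0 as R → ∞. Closing the contour in the upper half-plane,
  ∫_{-∞}^{∞} f(x) dx = 2πi · Σ Res(f, z_k)  over the poles with Im z_k > 0.

Zeros of the denominator: z^2 + 37 = 0 gives z = ±sqrt(37)*I; z^2 + 12 = 0 gives z = ±2*sqrt(3)*I.
Upper half-plane: z = 2*sqrt(3)*I, z = sqrt(37)*I (simple).

Each pole is a simple zero of Q(z) = z^4 + 49*z^2 + 444, so Res(f, z₀) = P(z₀)/Q'(z₀) with P(z) = 7*z^2, Q'(z) = 4*z^3 + 98*z:
  Res(f, 2*sqrt(3)*I) = (-84)/(100*sqrt(3)*I) = 7*sqrt(3)*I/25
  Res(f, sqrt(37)*I) = (-259)/(-50*sqrt(37)*I) = -7*sqrt(37)*I/50

Sum of residues: 7*I*(-sqrt(37) + 2*sqrt(3))/50
∫_{-∞}^{∞} f(x) dx = 2πi · (7*I*(-sqrt(37) + 2*sqrt(3))/50) = 7*pi*(-2*sqrt(3) + sqrt(37))/25

Final answer: 7*pi*(-2*sqrt(3) + sqrt(37))/25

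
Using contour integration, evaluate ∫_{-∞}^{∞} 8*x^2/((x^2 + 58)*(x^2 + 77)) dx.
Let f(z) = 8*z^2/((z^2 + 58)*(z^2 + 77)). The denominator has no real zeros and deg Q - deg P = 2 ≥ 2, so the integral of f over the upper semicircle |z| = R tends to 0 as R → ∞. Closing the contour in the upper half-plane,
  ∫_{-∞}^{∞} f(x) dx = 2πi · Σ Res(f, z_k)  over the poles with Im z_k > 0.

Zeros of the denominator: z^2 + 58 = 0 gives z = ±sqrt(58)*I; z^2 + 77 = 0 gives z = ±sqrt(77)*I.
Upper half-plane: z = sqrt(58)*I, z = sqrt(77)*I (simple).

Each pole is a simple zero of Q(z) = z^4 + 135*z^2 + 4466, so Res(f, z₀) = P(z₀)/Q'(z₀) with P(z) = 8*z^2, Q'(z) = 4*z^3 + 270*z:
  Res(f, sqrt(58)*I) = (-464)/(38*sqrt(58)*I) = 4*sqrt(58)*I/19
  Res(f, sqrt(77)*I) = (-616)/(-38*sqrt(77)*I) = -4*sqrt(77)*I/19

Sum of residues: 4*I*(-sqrt(77) + sqrt(58))/19
∫_{-∞}^{∞} f(x) dx = 2πi · (4*I*(-sqrt(77) + sqrt(58))/19) = 8*pi*(-sqrt(58) + sqrt(77))/19

Final answer: 8*pi*(-sqrt(58) + sqrt(77))/19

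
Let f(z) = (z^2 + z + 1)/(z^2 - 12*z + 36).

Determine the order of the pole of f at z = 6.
Factor the denominator:
  z^2 - 12*z + 36 = (z - 6)^2

The numerator P(z) = z^2 + z + 1 has P(6) = 43 ≠ 0, so no factor of (z - 6) cancels.
Near z = 6 we can therefore write f(z) = g(z)/(z - 6)^2 with g analytic at 6 and g(6) ≠ 0 (g is just the numerator).

Hence z = 6 is a pole of order 2.

Final answer: 2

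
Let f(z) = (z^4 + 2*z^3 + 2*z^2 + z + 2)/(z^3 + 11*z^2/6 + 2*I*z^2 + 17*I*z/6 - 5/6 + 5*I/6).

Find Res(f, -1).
-48/65 + 84*I/65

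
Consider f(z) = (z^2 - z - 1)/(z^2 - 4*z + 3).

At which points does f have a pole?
{1, 3}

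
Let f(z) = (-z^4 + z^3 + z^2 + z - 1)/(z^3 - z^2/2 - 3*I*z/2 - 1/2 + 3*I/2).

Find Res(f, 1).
Write f(z) = P(z)/Q(z) with P(z) = -z^4 + z^3 + z^2 + z - 1 and Q(z) = z^3 - z^2/2 - 3*I*z/2 - 1/2 + 3*I/2.
The denominator factors as Q(z) = (z + 1 + I)*(z - 1)*(z - 1/2 - I), so z = 1 is a simple zero of Q and P is analytic there; z = 1 is therefore a simple pole and
  Res(f, z₀) = P(z₀)/Q'(z₀).

Q'(z) = 3*z^2 - z - 3*I/2, so Q'(1) = 2 - 3*I/2.
P(1) = 1.

Res(f, 1) = (1)/(2 - 3*I/2) = 8/25 + 6*I/25

Final answer: 8/25 + 6*I/25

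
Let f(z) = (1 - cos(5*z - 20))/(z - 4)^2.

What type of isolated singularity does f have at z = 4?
removable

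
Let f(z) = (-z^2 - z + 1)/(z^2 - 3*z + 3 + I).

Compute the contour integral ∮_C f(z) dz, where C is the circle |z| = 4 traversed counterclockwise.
-8*I*pi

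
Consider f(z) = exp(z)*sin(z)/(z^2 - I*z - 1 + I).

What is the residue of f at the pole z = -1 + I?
Write f(z) = P(z)/Q(z) with P(z) = exp(z)*sin(z) and Q(z) = z^2 - I*z - 1 + I.
The denominator factors as Q(z) = (z + 1 - I)*(z - 1), so z = -1 + I is a simple zero of Q and P is analytic there; z = -1 + I is therefore a simple pole and
  Res(f, z₀) = P(z₀)/Q'(z₀).

Q'(z) = 2*z - I, so Q'(-1 + I) = -2 + I.
P(-1 + I) = -exp(-1 + I)*sin(1 - I).

Res(f, -1 + I) = (-exp(-1 + I)*sin(1 - I))/(-2 + I) = (2/5 + I/5)*exp(-1 + I)*sin(1 - I)

Final answer: (2/5 + I/5)*exp(-1 + I)*sin(1 - I)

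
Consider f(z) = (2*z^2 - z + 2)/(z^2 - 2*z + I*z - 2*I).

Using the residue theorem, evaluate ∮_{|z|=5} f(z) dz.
pi*(4 + 6*I)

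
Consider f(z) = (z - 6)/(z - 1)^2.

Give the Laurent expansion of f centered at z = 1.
Put w = z - (1), i.e. z = w + 1. The denominator is w^2, so it suffices to rewrite the numerator in powers of w.

P(z) = z - 6
P(w + 1) = -5 + w

Dividing each term by w^2:
  f = -5/w^2 + 1/w

Substituting back w = z - 1:
  f(z) = -5/(z - 1)^2 + 1/(z - 1)

The series is finite because the numerator is a polynomial; the negative powers form the principal part, and the coefficient of 1/(z - 1) gives Res(f, 1) = 1.

Final answer: -5/(z - 1)^2 + 1/(z - 1)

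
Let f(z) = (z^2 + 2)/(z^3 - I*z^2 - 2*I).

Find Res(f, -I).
Write f(z) = P(z)/Q(z) with P(z) = z^2 + 2 and Q(z) = z^3 - I*z^2 - 2*I.
The denominator factors as Q(z) = (z - 1 - I)*(z + I)*(z + 1 - I), so z = -I is a simple zero of Q and P is analytic there; z = -I is therefore a simple pole and
  Res(f, z₀) = P(z₀)/Q'(z₀).

Q'(z) = 3*z^2 - 2*I*z, so Q'(-I) = -5.
P(-I) = 1.

Res(f, -I) = (1)/(-5) = -1/5

Final answer: -1/5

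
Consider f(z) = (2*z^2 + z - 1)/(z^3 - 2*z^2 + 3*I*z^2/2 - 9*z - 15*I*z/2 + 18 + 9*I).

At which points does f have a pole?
The singularities of f are the zeros of the denominator. Factoring,
  z^3 - 2*z^2 + 3*I*z^2/2 - 9*z - 15*I*z/2 + 18 + 9*I = (z - 2)*(z + 3 + 3*I/2)*(z - 3)
so the candidates are z = 2, z = -3 - 3*I/2, z = 3.

Check the numerator P(z) = 2*z^2 + z - 1 at each one:
  P(2) = 9 ≠ 0, so z = 2 is a (simple) pole.
  P(-3 - 3*I/2) = 19/2 + 33*I/2 ≠ 0, so z = -3 - 3*I/2 is a (simple) pole.
  P(3) = 20 ≠ 0, so z = 3 is a (simple) pole.

Poles of f: {-3 - 3*I/2, 2, 3}

Final answer: {-3 - 3*I/2, 2, 3}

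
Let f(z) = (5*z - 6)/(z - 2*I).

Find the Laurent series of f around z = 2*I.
Put w = z - (2*I), i.e. z = w + 2*I. The denominator is w, so it suffices to rewrite the numerator in powers of w.

P(z) = 5*z - 6
P(w + 2*I) = -6 + 10*I + 5*w

Dividing each term by w:
  f = (-6 + 10*I)/w + 5

Substituting back w = z - 2*I:
  f(z) = (-6 + 10*I)/(z - 2*I) + 5

The series is finite because the numerator is a polynomial; the negative powers form the principal part, and the coefficient of 1/(z - 2*I) gives Res(f, 2*I) = -6 + 10*I.

Final answer: (-6 + 10*I)/(z - 2*I) + 5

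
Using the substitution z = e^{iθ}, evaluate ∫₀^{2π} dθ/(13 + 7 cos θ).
Let J = ∫₀^{2π} dθ/(13 + 7 cos θ).
Put z = e^{iθ}: then cos θ = (z + 1/z)/2, dθ = dz/(iz), and z runs once counterclockwise around |z| = 1:
  J = ∮_{|z|=1} 1/(13 + 7*(z + 1/z)/2) · dz/(iz) = (2/i) ∮_{|z|=1} dz/(7*z^2 + 26*z + 7).
The roots of 7*z^2 + 26*z + 7 are z = (-13 ± sqrt(13^2 - 7^2))/7, with sqrt(120) = 2*sqrt(30); their product is 1, so only z₊ = -13/7 + 2*sqrt(30)/7 lies inside the unit circle (z₋ = -13/7 - 2*sqrt(30)/7 lies outside).
z₊ is a simple zero of q(z) = 7*z^2 + 26*z + 7, so Res(1/q, z₊) = 1/q'(z₊) with q'(z) = 14*z + 26; and q'(z₊) = 7*(z₊ - z₋) = 4*sqrt(30).
Therefore J = (2/i) · 2πi · 1/(4*sqrt(30)) = 2*pi/(2*sqrt(30)) = sqrt(30)*pi/30

Final answer: sqrt(30)*pi/30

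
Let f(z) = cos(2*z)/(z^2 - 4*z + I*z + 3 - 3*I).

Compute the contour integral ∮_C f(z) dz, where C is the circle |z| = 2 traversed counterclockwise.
By the residue theorem, ∮_C f(z) dz = 2πi · (sum of the residues of f at the poles inside |z| = 2).

The denominator factors as (z - 1 + I)*(z - 3), so the singularities of f are simple poles at z = 1 - I, z = 3.
  |1 - I|² = 2 < 4 = 2², so this pole is inside the contour.
  |3|² = 9 > 4 = 2², so this pole is outside the contour.

With P(z) = cos(2*z) and Q(z) = z^2 - 4*z + I*z + 3 - 3*I, each pole is simple, so Res(f, z₀) = P(z₀)/Q'(z₀) with Q'(z) = 2*z - 4 + I.
  Res(f, 1 - I) = P(1 - I)/Q'(1 - I) = (cos(2 - 2*I))/(-2 - I) = (-2/5 + I/5)*cos(2 - 2*I)

∮_C f(z) dz = 2πi · ((-2/5 + I/5)*cos(2 - 2*I)) = pi*(-2/5 - 4*I/5)*cos(2 - 2*I)

Final answer: pi*(-2/5 - 4*I/5)*cos(2 - 2*I)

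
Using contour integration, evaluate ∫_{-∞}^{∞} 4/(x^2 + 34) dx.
2*sqrt(34)*pi/17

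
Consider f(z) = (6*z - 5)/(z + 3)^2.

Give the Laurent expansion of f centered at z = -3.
-23/(z + 3)^2 + 6/(z + 3)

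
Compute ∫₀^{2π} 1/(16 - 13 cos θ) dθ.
2*sqrt(87)*pi/87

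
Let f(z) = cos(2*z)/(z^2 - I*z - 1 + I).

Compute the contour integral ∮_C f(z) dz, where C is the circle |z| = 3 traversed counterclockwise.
pi*(-2/5 + 4*I/5)*cos(2) + pi*(2/5 - 4*I/5)*cos(2 - 2*I)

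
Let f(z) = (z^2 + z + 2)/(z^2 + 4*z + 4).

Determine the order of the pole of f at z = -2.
Factor the denominator:
  z^2 + 4*z + 4 = (z + 2)^2

The numerator P(z) = z^2 + z + 2 has P(-2) = 4 ≠ 0, so no factor of (z + 2) cancels.
Near z = -2 we can therefore write f(z) = g(z)/(z + 2)^2 with g analytic at -2 and g(-2) ≠ 0 (g is just the numerator).

Hence z = -2 is a pole of order 2.

Final answer: 2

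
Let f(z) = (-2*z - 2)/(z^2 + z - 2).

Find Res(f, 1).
-4/3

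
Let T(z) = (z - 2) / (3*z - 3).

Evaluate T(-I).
1/2 - I/6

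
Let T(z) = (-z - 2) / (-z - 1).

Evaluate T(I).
Substitute z = I:
  numerator:   -(I) - 2 = -2 - I
  denominator: -(I) - 1 = -1 - I
T(I) = (-2 - I)/(-1 - I); multiplying numerator and denominator by the conjugate -1 + I gives (3 - I)/2 = 3/2 - I/2

Final answer: 3/2 - I/2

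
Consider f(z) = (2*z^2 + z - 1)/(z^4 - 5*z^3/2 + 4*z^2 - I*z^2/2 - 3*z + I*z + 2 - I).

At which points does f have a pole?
{-I, 1/2 + I, 1 - I, 1 + I}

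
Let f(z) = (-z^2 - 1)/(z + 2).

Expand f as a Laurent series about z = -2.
-5/(z + 2) + 4 - (z + 2)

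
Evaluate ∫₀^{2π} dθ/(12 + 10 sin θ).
Call the integral J. The integrand is 2π-periodic and we integrate over a full period, so shifting θ does not change the value (θ → θ + π/2 turns sin θ into cos θ). Hence
  J = ∫₀^{2π} dθ/(12 + 10 cos θ).
Put z = e^{iθ}: then cos θ = (z + 1/z)/2, dθ = dz/(iz), and z runs once counterclockwise around |z| = 1:
  J = ∮_{|z|=1} 1/(12 + 10*(z + 1/z)/2) · dz/(iz) = (2/i) ∮_{|z|=1} dz/(10*z^2 + 24*z + 10).
The roots of 10*z^2 + 24*z + 10 are z = (-12 ± sqrt(12^2 - 10^2))/10, with sqrt(44) = 2*sqrt(11); their product is 1, so only z₊ = -6/5 + sqrt(11)/5 lies inside the unit circle (z₋ = -6/5 - sqrt(11)/5 lies outside).
z₊ is a simple zero of q(z) = 10*z^2 + 24*z + 10, so Res(1/q, z₊) = 1/q'(z₊) with q'(z) = 20*z + 24; and q'(z₊) = 10*(z₊ - z₋) = 4*sqrt(11).
Therefore J = (2/i) · 2πi · 1/(4*sqrt(11)) = 2*pi/(2*sqrt(11)) = sqrt(11)*pi/11

Final answer: sqrt(11)*pi/11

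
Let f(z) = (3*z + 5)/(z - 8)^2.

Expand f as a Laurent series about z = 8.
Put w = z - (8), i.e. z = w + 8. The denominator is w^2, so it suffices to rewrite the numerator in powers of w.

P(z) = 3*z + 5
P(w + 8) = 29 + 3*w

Dividing each term by w^2:
  f = 29/w^2 + 3/w

Substituting back w = z - 8:
  f(z) = 29/(z - 8)^2 + 3/(z - 8)

The series is finite because the numerator is a polynomial; the negative powers form the principal part, and the coefficient of 1/(z - 8) gives Res(f, 8) = 3.

Final answer: 29/(z - 8)^2 + 3/(z - 8)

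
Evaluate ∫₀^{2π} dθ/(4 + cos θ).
Let J = ∫₀^{2π} dθ/(4 + cos θ).
Put z = e^{iθ}: then cos θ = (z + 1/z)/2, dθ = dz/(iz), and z runs once counterclockwise around |z| = 1:
  J = ∮_{|z|=1} 1/(4 + (z + 1/z)/2) · dz/(iz) = (2/i) ∮_{|z|=1} dz/(z^2 + 8*z + 1).
The roots of z^2 + 8*z + 1 are z = (-4 ± sqrt(4^2 - 1^2)), with sqrt(15) = sqrt(15); their product is 1, so only z₊ = -4 + sqrt(15) lies inside the unit circle (z₋ = -4 - sqrt(15) lies outside).
z₊ is a simple zero of q(z) = z^2 + 8*z + 1, so Res(1/q, z₊) = 1/q'(z₊) with q'(z) = 2*z + 8; and q'(z₊) = (z₊ - z₋) = 2*sqrt(15).
Therefore J = (2/i) · 2πi · 1/(2*sqrt(15)) = 2*pi/(sqrt(15)) = 2*sqrt(15)*pi/15

Final answer: 2*sqrt(15)*pi/15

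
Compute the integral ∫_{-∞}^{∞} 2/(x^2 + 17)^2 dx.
Let f(z) = 2/(z^2 + 17)^2. The denominator has no real zeros and deg Q - deg P = 4 ≥ 2, so the integral of f over the upper semicircle |z| = R tends to 0 as R → ∞. Closing the contour in the upper half-plane,
  ∫_{-∞}^{∞} f(x) dx = 2πi · Σ Res(f, z_k)  over the poles with Im z_k > 0.

Zeros of the denominator: z^2 + 17 = 0 gives z = ±sqrt(17)*I.
Upper half-plane: z = sqrt(17)*I (a pole of order 2).

Write f(z) = g(z)/(z - sqrt(17)*I)^2 with g(z) = 2/(z + sqrt(17)*I)^2. For a double pole, Res(f, z₀) = g'(z₀):
  g'(z) = -4/(z + sqrt(17)*I)^3
  Res(f, sqrt(17)*I) = g'(sqrt(17)*I) = -sqrt(17)*I/578

∫_{-∞}^{∞} f(x) dx = 2πi · (-sqrt(17)*I/578) = sqrt(17)*pi/289

Final answer: sqrt(17)*pi/289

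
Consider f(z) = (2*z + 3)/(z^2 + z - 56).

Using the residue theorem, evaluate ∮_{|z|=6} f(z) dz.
By the residue theorem, ∮_C f(z) dz = 2πi · (sum of the residues of f at the poles inside |z| = 6).

The denominator factors as (z + 8)*(z - 7), so the singularities of f are simple poles at z = -8, z = 7.
  |-8|² = 64 > 36 = 6², so this pole is outside the contour.
  |7|² = 49 > 36 = 6², so this pole is outside the contour.

No pole lies inside the contour, so f is analytic on and inside C and the integral is 0 (Cauchy's theorem).

Final answer: 0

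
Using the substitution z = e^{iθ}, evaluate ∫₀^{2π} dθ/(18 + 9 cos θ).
2*sqrt(3)*pi/27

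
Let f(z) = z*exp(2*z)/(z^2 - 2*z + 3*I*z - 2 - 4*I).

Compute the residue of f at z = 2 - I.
Write f(z) = P(z)/Q(z) with P(z) = z*exp(2*z) and Q(z) = z^2 - 2*z + 3*I*z - 2 - 4*I.
The denominator factors as Q(z) = (z + 2*I)*(z - 2 + I), so z = 2 - I is a simple zero of Q and P is analytic there; z = 2 - I is therefore a simple pole and
  Res(f, z₀) = P(z₀)/Q'(z₀).

Q'(z) = 2*z - 2 + 3*I, so Q'(2 - I) = 2 + I.
P(2 - I) = (2 - I)*exp(4 - 2*I).

Res(f, 2 - I) = ((2 - I)*exp(4 - 2*I))/(2 + I) = (3/5 - 4*I/5)*exp(4 - 2*I)

Final answer: (3/5 - 4*I/5)*exp(4 - 2*I)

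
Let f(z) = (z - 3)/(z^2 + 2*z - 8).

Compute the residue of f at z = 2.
-1/6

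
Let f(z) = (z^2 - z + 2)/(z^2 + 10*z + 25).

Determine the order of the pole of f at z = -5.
Factor the denominator:
  z^2 + 10*z + 25 = (z + 5)^2

The numerator P(z) = z^2 - z + 2 has P(-5) = 32 ≠ 0, so no factor of (z + 5) cancels.
Near z = -5 we can therefore write f(z) = g(z)/(z + 5)^2 with g analytic at -5 and g(-5) ≠ 0 (g is just the numerator).

Hence z = -5 is a pole of order 2.

Final answer: 2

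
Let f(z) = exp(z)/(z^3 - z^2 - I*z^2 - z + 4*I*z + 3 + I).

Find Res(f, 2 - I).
(1/52 + 5*I/52)*exp(2 - I)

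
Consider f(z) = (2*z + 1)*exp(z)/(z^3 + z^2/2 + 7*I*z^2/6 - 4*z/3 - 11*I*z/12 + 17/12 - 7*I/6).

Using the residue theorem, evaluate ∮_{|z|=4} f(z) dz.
By the residue theorem, ∮_C f(z) dz = 2πi · (sum of the residues of f at the poles inside |z| = 4).

The denominator factors as (z - 1 - I/2)*(z + I)*(z + 3/2 + 2*I/3), so the singularities of f are simple poles at z = 1 + I/2, z = -I, z = -3/2 - 2*I/3.
  |1 + I/2|² = 5/4 < 16 = 4², so this pole is inside the contour.
  |-I|² = 1 < 16 = 4², so this pole is inside the contour.
  |-3/2 - 2*I/3|² = 97/36 < 16 = 4², so this pole is inside the contour.

With P(z) = (2*z + 1)*exp(z) and Q(z) = z^3 + z^2/2 + 7*I*z^2/6 - 4*z/3 - 11*I*z/12 + 17/12 - 7*I/6, each pole is simple, so Res(f, z₀) = P(z₀)/Q'(z₀) with Q'(z) = 3*z^2 + z + 7*I*z/3 - 4/3 - 11*I/12.
  Res(f, 1 + I/2) = P(1 + I/2)/Q'(1 + I/2) = ((3 + I)*exp(1 + I/2))/(3/4 + 59*I/12) = (516/1781 - 1008*I/1781)*exp(1 + I/2)
  Res(f, -I) = P(-I)/Q'(-I) = ((1 - 2*I)*exp(-I))/(-2 - 23*I/12) = (264/1105 + 852*I/1105)*exp(-I)
  Res(f, -3/2 - 2*I/3) = P(-3/2 - 2*I/3)/Q'(-3/2 - 2*I/3) = ((-2 - 4*I/3)*exp(-3/2 - 2*I/3))/(149/36 + 11*I/12) = (-6156/11645 - 2388*I/11645)*exp(-3/2 - 2*I/3)

Sum of residues inside C: (516/1781 - 1008*I/1781)*exp(1 + I/2) + (-6156/11645 - 2388*I/11645)*exp(-3/2 - 2*I/3) + (264/1105 + 852*I/1105)*exp(-I)
∮_C f(z) dz = 2πi · ((516/1781 - 1008*I/1781)*exp(1 + I/2) + (-6156/11645 - 2388*I/11645)*exp(-3/2 - 2*I/3) + (264/1105 + 852*I/1105)*exp(-I)) = pi*(4776/11645 - 12312*I/11645)*exp(-3/2 - 2*I/3) + pi*(-1704/1105 + 528*I/1105)*exp(-I) + pi*(2016/1781 + 1032*I/1781)*exp(1 + I/2)

Final answer: pi*(4776/11645 - 12312*I/11645)*exp(-3/2 - 2*I/3) + pi*(-1704/1105 + 528*I/1105)*exp(-I) + pi*(2016/1781 + 1032*I/1781)*exp(1 + I/2)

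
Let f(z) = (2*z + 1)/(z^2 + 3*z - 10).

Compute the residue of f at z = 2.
5/7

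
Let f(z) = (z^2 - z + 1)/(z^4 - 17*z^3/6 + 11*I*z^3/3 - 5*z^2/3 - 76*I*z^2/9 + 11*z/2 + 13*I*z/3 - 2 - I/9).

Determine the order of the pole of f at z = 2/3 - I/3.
2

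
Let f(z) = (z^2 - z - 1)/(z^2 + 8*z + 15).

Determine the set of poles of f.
The singularities of f are the zeros of the denominator. Factoring,
  z^2 + 8*z + 15 = (z + 3)*(z + 5)
so the candidates are z = -3, z = -5.

Check the numerator P(z) = z^2 - z - 1 at each one:
  P(-3) = 11 ≠ 0, so z = -3 is a (simple) pole.
  P(-5) = 29 ≠ 0, so z = -5 is a (simple) pole.

Poles of f: {-5, -3}

Final answer: {-5, -3}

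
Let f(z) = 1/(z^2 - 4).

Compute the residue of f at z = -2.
Write f(z) = P(z)/Q(z) with P(z) = 1 and Q(z) = z^2 - 4.
The denominator factors as Q(z) = (z + 2)*(z - 2), so z = -2 is a simple zero of Q and P is analytic there; z = -2 is therefore a simple pole and
  Res(f, z₀) = P(z₀)/Q'(z₀).

Q'(z) = 2*z, so Q'(-2) = -4.
P(-2) = 1.

Res(f, -2) = (1)/(-4) = -1/4

Final answer: -1/4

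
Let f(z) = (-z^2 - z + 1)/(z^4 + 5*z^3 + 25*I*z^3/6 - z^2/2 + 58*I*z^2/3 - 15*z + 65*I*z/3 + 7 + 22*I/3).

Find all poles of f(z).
The singularities of f are the zeros of the denominator. Factoring,
  z^4 + 5*z^3 + 25*I*z^3/6 - z^2/2 + 58*I*z^2/3 - 15*z + 65*I*z/3 + 7 + 22*I/3 = (z - I/3)*(z + 3 + I/2)*(z + 3 + I)*(z - 1 + 3*I)
so the candidates are z = I/3, z = -3 - I/2, z = -3 - I, z = 1 - 3*I.

Check the numerator P(z) = -z^2 - z + 1 at each one:
  P(I/3) = 10/9 - I/3 ≠ 0, so z = I/3 is a (simple) pole.
  P(-3 - I/2) = -19/4 - 5*I/2 ≠ 0, so z = -3 - I/2 is a (simple) pole.
  P(-3 - I) = -4 - 5*I ≠ 0, so z = -3 - I is a (simple) pole.
  P(1 - 3*I) = 8 + 9*I ≠ 0, so z = 1 - 3*I is a (simple) pole.

Poles of f: {-3 - I, -3 - I/2, I/3, 1 - 3*I}

Final answer: {-3 - I, -3 - I/2, I/3, 1 - 3*I}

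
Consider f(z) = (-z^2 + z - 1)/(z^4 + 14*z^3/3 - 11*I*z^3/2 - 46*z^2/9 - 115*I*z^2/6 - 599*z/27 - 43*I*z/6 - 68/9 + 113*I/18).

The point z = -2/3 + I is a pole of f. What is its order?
Factor the denominator:
  z^4 + 14*z^3/3 - 11*I*z^3/2 - 46*z^2/9 - 115*I*z^2/6 - 599*z/27 - 43*I*z/6 - 68/9 + 113*I/18 = (z + 2/3 - I)^2*(z + 1/3 - 2*I)*(z + 3 - 3*I/2)

The numerator P(z) = -z^2 + z - 1 has P(-2/3 + I) = -10/9 + 7*I/3 ≠ 0, so no factor of (z + 2/3 - I) cancels.
Near z = -2/3 + I we can therefore write f(z) = g(z)/(z + 2/3 - I)^2 with g analytic at -2/3 + I and g(-2/3 + I) ≠ 0 (g is the numerator divided by the remaining denominator factors).

Hence z = -2/3 + I is a pole of order 2.

Final answer: 2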